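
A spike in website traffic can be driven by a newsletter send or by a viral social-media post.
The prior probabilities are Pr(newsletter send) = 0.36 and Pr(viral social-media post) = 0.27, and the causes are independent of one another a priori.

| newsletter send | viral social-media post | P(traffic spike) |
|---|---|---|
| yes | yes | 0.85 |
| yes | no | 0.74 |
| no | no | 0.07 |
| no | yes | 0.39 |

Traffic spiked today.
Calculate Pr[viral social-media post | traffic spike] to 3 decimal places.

Weight on viral social-media post=true, given the evidence: 0.067392 + 0.082620 = 0.150012
The normalizing constant is 0.07×0.64×0.73 + 0.39×0.64×0.27 + 0.74×0.36×0.73 + 0.85×0.36×0.27 = 0.377188
Posterior = 0.150012 / 0.377188 ≈ 0.398

Pr[viral social-media post | traffic spike] ≈ 0.398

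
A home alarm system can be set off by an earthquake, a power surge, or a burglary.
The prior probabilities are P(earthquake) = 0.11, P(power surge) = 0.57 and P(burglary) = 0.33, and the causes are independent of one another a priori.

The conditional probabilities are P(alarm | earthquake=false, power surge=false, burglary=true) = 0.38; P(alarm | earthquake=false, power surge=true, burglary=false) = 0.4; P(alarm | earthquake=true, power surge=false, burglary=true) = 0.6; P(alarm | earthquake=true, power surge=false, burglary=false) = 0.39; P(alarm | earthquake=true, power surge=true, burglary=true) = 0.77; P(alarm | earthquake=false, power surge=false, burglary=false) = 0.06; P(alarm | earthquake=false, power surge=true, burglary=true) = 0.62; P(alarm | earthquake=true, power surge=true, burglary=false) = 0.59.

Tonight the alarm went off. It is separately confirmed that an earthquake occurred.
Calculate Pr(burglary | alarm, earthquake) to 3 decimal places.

Sum P(alarm|·) weighted by the priors over the 4 (power surge, burglary) configurations:
  P(alarm | earthquake) = 0.39*0.43*0.67 + 0.6*0.43*0.33 + 0.59*0.57*0.67 + 0.77*0.57*0.33
        = 0.112359 + 0.085140 + 0.225321 + 0.144837 = 0.567657
The terms with burglary present sum to 0.229977, so
  P(burglary | alarm, earthquake) = 0.229977 / 0.567657 ≈ 0.405

Pr(burglary | alarm, earthquake) ≈ 0.405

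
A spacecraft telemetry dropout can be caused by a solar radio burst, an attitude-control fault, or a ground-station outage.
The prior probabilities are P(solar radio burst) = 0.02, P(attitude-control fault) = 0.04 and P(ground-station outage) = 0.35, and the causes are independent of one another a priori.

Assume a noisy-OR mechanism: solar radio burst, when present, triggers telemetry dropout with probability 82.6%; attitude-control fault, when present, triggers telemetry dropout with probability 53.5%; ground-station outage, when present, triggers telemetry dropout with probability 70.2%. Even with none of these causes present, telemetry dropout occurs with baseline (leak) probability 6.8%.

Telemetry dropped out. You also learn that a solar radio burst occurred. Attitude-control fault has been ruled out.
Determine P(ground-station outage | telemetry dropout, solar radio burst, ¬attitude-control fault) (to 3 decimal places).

Under noisy-OR, P(telemetry dropout | causes) = 1 − (1−0.068)·∏(1−qᵢ) over the active causes.
Enumerate both values of ground-station outage and weight by the priors:
  P(telemetry dropout | solar radio burst, ¬attitude-control fault) = 0.837832×0.65 + 0.951674×0.35
        = 0.544591 + 0.333086 = 0.877677
Configurations with ground-station outage contribute 0.333086, so
  P(ground-station outage | telemetry dropout, solar radio burst, ¬attitude-control fault) = 0.333086 / 0.877677 ≈ 0.380

P(ground-station outage | telemetry dropout, solar radio burst, ¬attitude-control fault) ≈ 0.380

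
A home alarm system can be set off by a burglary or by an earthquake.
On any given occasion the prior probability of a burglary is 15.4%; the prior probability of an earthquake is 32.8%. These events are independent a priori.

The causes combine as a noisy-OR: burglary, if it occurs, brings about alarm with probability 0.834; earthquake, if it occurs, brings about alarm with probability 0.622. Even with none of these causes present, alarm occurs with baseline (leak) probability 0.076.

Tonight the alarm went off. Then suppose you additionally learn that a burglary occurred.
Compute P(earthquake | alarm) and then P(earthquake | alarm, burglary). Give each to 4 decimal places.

P(earthquake | alarm) ≈ 0.6356; P(earthquake | alarm, burglary) ≈ 0.3520

Under noisy-OR, P(alarm | causes) = 1 − (1−0.076)·∏(1−qᵢ) over the active causes.
For the numerator, keep only earthquake=true terms: 0.180569 + 0.047583 = 0.228152
The normalizing constant is 0.076×0.846×0.672 + 0.650728×0.846×0.328 + 0.846616×0.154×0.672 + 0.942021×0.154×0.328 = 0.358974
Posterior = 0.228152 / 0.358974 ≈ 0.6356

Now condition on the additional information:
P(alarm | burglary) = 0.846616*0.672 + 0.942021*0.328 = 0.568926 + 0.308983 = 0.877909
Restricting to configurations with earthquake present: 0.942021*0.328 = 0.308983.
So P(earthquake | alarm, burglary) = 0.308983/0.877909 ≈ 0.3520.
This is intercausal reasoning (explaining away): once burglary accounts for the alarm, earthquake becomes less likely.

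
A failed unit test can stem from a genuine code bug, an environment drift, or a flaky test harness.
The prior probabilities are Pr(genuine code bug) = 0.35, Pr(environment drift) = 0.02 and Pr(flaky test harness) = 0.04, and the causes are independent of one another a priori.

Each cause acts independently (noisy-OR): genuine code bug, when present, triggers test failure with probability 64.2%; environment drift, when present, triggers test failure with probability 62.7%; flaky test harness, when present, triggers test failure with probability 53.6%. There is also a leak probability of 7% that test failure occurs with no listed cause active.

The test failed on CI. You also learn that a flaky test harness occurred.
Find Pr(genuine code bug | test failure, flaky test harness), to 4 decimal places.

Pr(genuine code bug | test failure, flaky test harness) ≈ 0.4429

Under noisy-OR, P(test failure | causes) = 1 − (1−0.07)·∏(1−qᵢ) over the active causes.
For the numerator, keep only genuine code bug=true terms: 0.290012 + 0.006597 = 0.296609
The normalizing constant is 0.56848*0.65*0.98 + 0.839043*0.65*0.02 + 0.845516*0.35*0.98 + 0.942377*0.35*0.02 = 0.669639
Posterior = 0.296609 / 0.669639 ≈ 0.4429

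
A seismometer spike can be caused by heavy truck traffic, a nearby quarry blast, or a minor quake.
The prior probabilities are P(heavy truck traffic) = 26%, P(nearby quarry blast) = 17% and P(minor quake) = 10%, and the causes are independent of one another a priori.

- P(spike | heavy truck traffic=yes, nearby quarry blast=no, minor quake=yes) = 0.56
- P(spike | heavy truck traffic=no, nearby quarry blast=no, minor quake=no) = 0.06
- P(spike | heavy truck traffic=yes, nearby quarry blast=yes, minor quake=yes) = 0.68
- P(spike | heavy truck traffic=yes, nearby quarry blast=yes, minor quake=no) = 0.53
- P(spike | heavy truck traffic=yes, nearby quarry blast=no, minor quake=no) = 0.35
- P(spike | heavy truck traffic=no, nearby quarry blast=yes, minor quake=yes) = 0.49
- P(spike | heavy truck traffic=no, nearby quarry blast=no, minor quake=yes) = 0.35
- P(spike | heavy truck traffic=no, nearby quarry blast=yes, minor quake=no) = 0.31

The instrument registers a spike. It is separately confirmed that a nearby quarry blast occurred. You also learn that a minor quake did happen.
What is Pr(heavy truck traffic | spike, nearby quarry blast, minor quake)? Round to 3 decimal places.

Weight on heavy truck traffic=true, given the evidence: 0.68×0.26 = 0.176800
The normalizing constant is 0.49×0.74 + 0.68×0.26 = 0.539400
P(heavy truck traffic | spike, nearby quarry blast, minor quake) = 0.176800/0.539400 ≈ 0.328

Pr(heavy truck traffic | spike, nearby quarry blast, minor quake) ≈ 0.328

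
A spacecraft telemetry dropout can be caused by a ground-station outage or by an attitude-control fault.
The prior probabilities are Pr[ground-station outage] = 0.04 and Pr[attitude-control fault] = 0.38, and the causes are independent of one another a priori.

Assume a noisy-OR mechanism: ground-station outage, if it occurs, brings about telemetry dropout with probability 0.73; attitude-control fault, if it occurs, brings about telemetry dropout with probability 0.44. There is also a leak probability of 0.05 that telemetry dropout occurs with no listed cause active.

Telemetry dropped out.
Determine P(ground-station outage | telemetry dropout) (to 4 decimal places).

Under noisy-OR, P(telemetry dropout | causes) = 1 − (1−0.05)·∏(1−qᵢ) over the active causes.
Enumerate the 4 (ground-station outage, attitude-control fault) configurations and weight by the priors:
  P(telemetry dropout) = 0.05*0.96*0.62 + 0.468*0.96*0.38 + 0.7435*0.04*0.62 + 0.85636*0.04*0.38
        = 0.029760 + 0.170726 + 0.018439 + 0.013017 = 0.231942
Keeping only the ground-station outage-present terms gives 0.031456, so
  P(ground-station outage | telemetry dropout) = 0.031456 / 0.231942 ≈ 0.1356

P(ground-station outage | telemetry dropout) ≈ 0.1356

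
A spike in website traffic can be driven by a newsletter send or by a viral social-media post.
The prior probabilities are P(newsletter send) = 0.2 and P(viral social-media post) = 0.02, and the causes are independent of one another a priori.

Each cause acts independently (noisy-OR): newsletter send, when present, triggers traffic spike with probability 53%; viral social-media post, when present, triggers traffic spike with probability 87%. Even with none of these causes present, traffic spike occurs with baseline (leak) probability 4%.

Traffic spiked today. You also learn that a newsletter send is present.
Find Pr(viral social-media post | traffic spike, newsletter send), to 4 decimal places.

Pr(viral social-media post | traffic spike, newsletter send) ≈ 0.0338

Under noisy-OR, P(traffic spike | causes) = 1 − (1−0.04)·∏(1−qᵢ) over the active causes.
By total probability over both values of viral social-media post:
  P(traffic spike | newsletter send) = 0.5488·0.98 + 0.941344·0.02
        = 0.537824 + 0.018827 = 0.556651
Keeping only the viral social-media post-present terms gives 0.018827, so
  P(viral social-media post | traffic spike, newsletter send) = 0.018827 / 0.556651 ≈ 0.0338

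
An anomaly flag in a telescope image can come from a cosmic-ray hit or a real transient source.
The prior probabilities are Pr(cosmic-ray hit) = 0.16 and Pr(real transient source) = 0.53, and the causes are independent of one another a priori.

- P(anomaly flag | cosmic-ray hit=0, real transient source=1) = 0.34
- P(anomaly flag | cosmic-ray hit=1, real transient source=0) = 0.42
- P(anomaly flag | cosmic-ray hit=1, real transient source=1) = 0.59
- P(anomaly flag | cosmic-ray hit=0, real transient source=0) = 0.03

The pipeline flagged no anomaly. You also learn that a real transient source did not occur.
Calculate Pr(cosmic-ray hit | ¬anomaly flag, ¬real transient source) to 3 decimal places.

P(¬anomaly flag | ¬real transient source) = 0.97·0.84 + 0.58·0.16 = 0.814800 + 0.092800 = 0.907600
Of this, 0.092800 comes from 0.58·0.16 (the cosmic-ray hit=true cases).
So P(cosmic-ray hit | ¬anomaly flag, ¬real transient source) = 0.092800/0.907600 ≈ 0.102.

Pr(cosmic-ray hit | ¬anomaly flag, ¬real transient source) ≈ 0.102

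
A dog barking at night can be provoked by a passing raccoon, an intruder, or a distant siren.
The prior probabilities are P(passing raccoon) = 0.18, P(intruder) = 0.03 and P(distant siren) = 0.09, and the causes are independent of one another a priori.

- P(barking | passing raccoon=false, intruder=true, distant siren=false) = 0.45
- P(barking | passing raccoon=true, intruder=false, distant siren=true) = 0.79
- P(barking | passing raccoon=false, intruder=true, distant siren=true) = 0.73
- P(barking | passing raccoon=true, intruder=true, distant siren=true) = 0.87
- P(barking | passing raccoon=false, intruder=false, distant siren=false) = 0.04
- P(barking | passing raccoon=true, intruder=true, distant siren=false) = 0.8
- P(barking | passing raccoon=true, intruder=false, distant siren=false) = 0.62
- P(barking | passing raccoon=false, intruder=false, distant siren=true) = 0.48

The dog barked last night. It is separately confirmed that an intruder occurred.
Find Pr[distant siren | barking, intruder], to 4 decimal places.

Pr[distant siren | barking, intruder] ≈ 0.1271

Sum P(barking|·) weighted by the priors over the 4 (passing raccoon, distant siren) configurations:
  P(barking | intruder) = 0.45×0.82×0.91 + 0.73×0.82×0.09 + 0.8×0.18×0.91 + 0.87×0.18×0.09
        = 0.335790 + 0.053874 + 0.131040 + 0.014094 = 0.534798
Keeping only the distant siren-present terms gives 0.067968, so
  P(distant siren | barking, intruder) = 0.067968 / 0.534798 ≈ 0.1271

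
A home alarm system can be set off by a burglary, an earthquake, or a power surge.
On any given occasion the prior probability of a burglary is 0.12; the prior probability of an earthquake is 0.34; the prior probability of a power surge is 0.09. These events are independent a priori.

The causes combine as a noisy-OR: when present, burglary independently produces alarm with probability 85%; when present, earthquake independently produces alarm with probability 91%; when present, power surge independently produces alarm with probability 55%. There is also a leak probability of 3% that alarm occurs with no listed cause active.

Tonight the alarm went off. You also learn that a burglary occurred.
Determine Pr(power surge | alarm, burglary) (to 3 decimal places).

Pr(power surge | alarm, burglary) ≈ 0.095

Under noisy-OR, P(alarm | causes) = 1 − (1−0.03)·∏(1−qᵢ) over the active causes.
For the numerator, keep only power surge=true terms: 0.055511 + 0.030420 = 0.085931
Denominator P(alarm | burglary): 0.8545*0.66*0.91 + 0.934525*0.66*0.09 + 0.986905*0.34*0.91 + 0.994107*0.34*0.09 = 0.904492
Posterior = 0.085931 / 0.904492 ≈ 0.095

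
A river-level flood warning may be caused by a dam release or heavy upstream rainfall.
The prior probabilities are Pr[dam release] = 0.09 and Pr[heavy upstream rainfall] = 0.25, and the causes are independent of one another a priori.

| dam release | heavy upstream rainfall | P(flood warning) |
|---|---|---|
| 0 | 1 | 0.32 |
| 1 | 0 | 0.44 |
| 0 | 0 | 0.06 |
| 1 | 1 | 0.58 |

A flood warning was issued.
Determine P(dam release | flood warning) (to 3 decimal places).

Sum P(flood warning|·) weighted by the priors over the 4 (dam release, heavy upstream rainfall) configurations:
  P(flood warning) = 0.06·0.91·0.75 + 0.32·0.91·0.25 + 0.44·0.09·0.75 + 0.58·0.09·0.25
        = 0.040950 + 0.072800 + 0.029700 + 0.013050 = 0.156500
Configurations with dam release contribute 0.042750, so
  P(dam release | flood warning) = 0.042750 / 0.156500 ≈ 0.273

P(dam release | flood warning) ≈ 0.273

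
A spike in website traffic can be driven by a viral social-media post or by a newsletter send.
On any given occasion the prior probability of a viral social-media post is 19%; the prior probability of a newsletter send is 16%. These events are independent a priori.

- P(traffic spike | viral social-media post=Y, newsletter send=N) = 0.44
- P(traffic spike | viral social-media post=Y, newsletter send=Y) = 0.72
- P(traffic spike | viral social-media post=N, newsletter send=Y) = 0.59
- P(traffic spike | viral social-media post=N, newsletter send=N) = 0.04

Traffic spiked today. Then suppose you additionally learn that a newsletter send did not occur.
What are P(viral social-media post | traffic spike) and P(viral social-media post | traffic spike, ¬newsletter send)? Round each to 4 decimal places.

P(viral social-media post | traffic spike) ≈ 0.4705; P(viral social-media post | traffic spike, ¬newsletter send) ≈ 0.7207

By total probability over the 4 (viral social-media post, newsletter send) configurations:
  P(traffic spike) = 0.04·0.81·0.84 + 0.59·0.81·0.16 + 0.44·0.19·0.84 + 0.72·0.19·0.16
        = 0.027216 + 0.076464 + 0.070224 + 0.021888 = 0.195792
The terms with viral social-media post present sum to 0.092112, so
  P(viral social-media post | traffic spike) = 0.092112 / 0.195792 ≈ 0.4705

Now also conditioning on newsletter send≠true:
By total probability over both values of viral social-media post:
  P(traffic spike | ¬newsletter send) = 0.04×0.81 + 0.44×0.19
        = 0.032400 + 0.083600 = 0.116000
The terms with viral social-media post present sum to 0.083600, so
  P(viral social-media post | traffic spike, ¬newsletter send) = 0.083600 / 0.116000 ≈ 0.7207
Ruling out newsletter send raises the posterior on viral social-media post — the flip side of explaining away.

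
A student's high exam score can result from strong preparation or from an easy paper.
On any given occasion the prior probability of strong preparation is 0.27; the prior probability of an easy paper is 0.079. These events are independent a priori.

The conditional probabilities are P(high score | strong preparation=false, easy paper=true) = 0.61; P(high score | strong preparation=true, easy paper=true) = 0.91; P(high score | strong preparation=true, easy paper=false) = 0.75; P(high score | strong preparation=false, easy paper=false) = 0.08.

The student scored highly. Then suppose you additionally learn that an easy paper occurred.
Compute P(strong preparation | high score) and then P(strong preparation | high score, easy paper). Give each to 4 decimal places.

P(strong preparation | high score) ≈ 0.6983; P(strong preparation | high score, easy paper) ≈ 0.3556

Sum P(high score|·) weighted by the priors over the 4 (strong preparation, easy paper) configurations:
  P(high score) = 0.08*0.73*0.921 + 0.61*0.73*0.079 + 0.75*0.27*0.921 + 0.91*0.27*0.079
        = 0.053786 + 0.035179 + 0.186503 + 0.019410 = 0.294878
Keeping only the strong preparation-present terms gives 0.205913, so
  P(strong preparation | high score) = 0.205913 / 0.294878 ≈ 0.6983

Now also conditioning on easy paper=true:
Sum P(high score|·) weighted by the priors over both values of strong preparation:
  P(high score | easy paper) = 0.61*0.73 + 0.91*0.27
        = 0.445300 + 0.245700 = 0.691000
Keeping only the strong preparation-present terms gives 0.245700, so
  P(strong preparation | high score, easy paper) = 0.245700 / 0.691000 ≈ 0.3556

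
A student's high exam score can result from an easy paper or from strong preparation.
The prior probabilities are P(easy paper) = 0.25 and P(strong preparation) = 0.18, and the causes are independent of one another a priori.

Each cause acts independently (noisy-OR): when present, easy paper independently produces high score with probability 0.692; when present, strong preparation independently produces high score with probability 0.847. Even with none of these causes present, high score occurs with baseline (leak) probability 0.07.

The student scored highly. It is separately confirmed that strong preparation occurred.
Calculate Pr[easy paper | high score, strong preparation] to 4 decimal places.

Pr[easy paper | high score, strong preparation] ≈ 0.2709

Under noisy-OR, P(high score | causes) = 1 − (1−0.07)·∏(1−qᵢ) over the active causes.
P(high score | strong preparation) = 0.85771*0.75 + 0.956175*0.25 = 0.643282 + 0.239044 = 0.882326
The easy paper-present share is 0.956175*0.25 = 0.239044.
Hence the posterior is 0.239044/0.882326 ≈ 0.2709.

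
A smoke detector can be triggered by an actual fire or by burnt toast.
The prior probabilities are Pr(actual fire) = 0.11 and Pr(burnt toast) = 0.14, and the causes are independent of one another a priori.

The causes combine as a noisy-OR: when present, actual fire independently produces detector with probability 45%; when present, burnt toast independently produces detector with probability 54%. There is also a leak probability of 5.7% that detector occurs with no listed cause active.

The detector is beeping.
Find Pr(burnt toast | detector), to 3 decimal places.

Under noisy-OR, P(detector | causes) = 1 − (1−0.057)·∏(1−qᵢ) over the active causes.
Enumerate the 4 (actual fire, burnt toast) configurations and weight by the priors:
  P(detector) = 0.057*0.89*0.86 + 0.56622*0.89*0.14 + 0.48135*0.11*0.86 + 0.761421*0.11*0.14
        = 0.043628 + 0.070551 + 0.045536 + 0.011726 = 0.171441
Keeping only the burnt toast-present terms gives 0.082277, so
  P(burnt toast | detector) = 0.082277 / 0.171441 ≈ 0.480

Pr(burnt toast | detector) ≈ 0.480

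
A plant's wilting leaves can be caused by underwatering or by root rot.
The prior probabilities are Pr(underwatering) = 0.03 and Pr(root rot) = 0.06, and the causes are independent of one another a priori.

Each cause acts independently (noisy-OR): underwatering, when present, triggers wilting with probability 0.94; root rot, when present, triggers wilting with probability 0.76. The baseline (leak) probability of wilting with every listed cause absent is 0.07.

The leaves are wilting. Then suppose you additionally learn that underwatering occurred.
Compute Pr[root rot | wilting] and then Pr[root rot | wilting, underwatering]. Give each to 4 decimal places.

Pr[root rot | wilting] ≈ 0.3419; Pr[root rot | wilting, underwatering] ≈ 0.0625

Under noisy-OR, P(wilting | causes) = 1 − (1−0.07)·∏(1−qᵢ) over the active causes.
Numerator (weight on configurations with root rot): 0.045210 + 0.001776 = 0.046986
Denominator P(wilting): 0.07*0.97*0.94 + 0.7768*0.97*0.06 + 0.9442*0.03*0.94 + 0.986608*0.03*0.06 = 0.137438
P(root rot | wilting) = 0.046986/0.137438 ≈ 0.3419

Now also conditioning on underwatering=true:
For the numerator, keep only root rot=true terms: 0.986608×0.06 = 0.059196
Normalizer over all consistent configurations: 0.9442×0.94 + 0.986608×0.06 = 0.946744
Posterior = 0.059196 / 0.946744 ≈ 0.0625
The drop from 0.3419 to 0.0625 is the explaining-away (discounting) effect.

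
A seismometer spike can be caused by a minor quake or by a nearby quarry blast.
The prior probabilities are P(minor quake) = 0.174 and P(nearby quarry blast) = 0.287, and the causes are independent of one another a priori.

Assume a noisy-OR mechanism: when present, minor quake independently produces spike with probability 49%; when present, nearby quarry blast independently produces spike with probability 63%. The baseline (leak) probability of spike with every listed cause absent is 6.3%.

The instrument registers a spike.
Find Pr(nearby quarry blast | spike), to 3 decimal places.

Pr(nearby quarry blast | spike) ≈ 0.658

Under noisy-OR, P(spike | causes) = 1 − (1−0.063)·∏(1−qᵢ) over the active causes.
P(spike) = 0.063·0.826·0.713 + 0.65331·0.826·0.287 + 0.52213·0.174·0.713 + 0.823188·0.174·0.287 = 0.037103 + 0.154875 + 0.064776 + 0.041108 = 0.297862
The nearby quarry blast-present share is 0.154875 + 0.041108 = 0.195983.
So P(nearby quarry blast | spike) = 0.195983/0.297862 ≈ 0.658.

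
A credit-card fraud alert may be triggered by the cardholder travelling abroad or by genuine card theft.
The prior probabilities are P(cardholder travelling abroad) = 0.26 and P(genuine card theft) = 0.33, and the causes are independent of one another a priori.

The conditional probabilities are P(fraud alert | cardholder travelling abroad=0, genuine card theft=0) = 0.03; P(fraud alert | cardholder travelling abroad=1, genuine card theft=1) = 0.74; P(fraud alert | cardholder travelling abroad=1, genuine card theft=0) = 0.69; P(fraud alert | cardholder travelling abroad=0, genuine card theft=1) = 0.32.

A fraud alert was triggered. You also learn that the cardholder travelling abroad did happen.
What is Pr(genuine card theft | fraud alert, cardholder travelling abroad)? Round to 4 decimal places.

Pr(genuine card theft | fraud alert, cardholder travelling abroad) ≈ 0.3456

P(fraud alert | cardholder travelling abroad) = 0.69*0.67 + 0.74*0.33 = 0.462300 + 0.244200 = 0.706500
Of this, 0.244200 comes from 0.74*0.33 (the genuine card theft=true cases).
P(genuine card theft | fraud alert, cardholder travelling abroad) = 0.244200 / 0.706500 ≈ 0.3456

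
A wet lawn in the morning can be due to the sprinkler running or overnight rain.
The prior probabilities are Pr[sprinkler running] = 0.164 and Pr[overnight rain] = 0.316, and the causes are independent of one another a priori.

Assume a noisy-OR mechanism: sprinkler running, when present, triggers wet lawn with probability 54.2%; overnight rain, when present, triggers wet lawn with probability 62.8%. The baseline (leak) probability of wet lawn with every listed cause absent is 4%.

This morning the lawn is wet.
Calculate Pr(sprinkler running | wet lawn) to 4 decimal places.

Under noisy-OR, P(wet lawn | causes) = 1 − (1−0.04)·∏(1−qᵢ) over the active causes.
Enumerate the 4 (sprinkler running, overnight rain) configurations and weight by the priors:
  P(wet lawn) = 0.04*0.836*0.684 + 0.64288*0.836*0.316 + 0.56032*0.164*0.684 + 0.836439*0.164*0.316
        = 0.022873 + 0.169833 + 0.062854 + 0.043348 = 0.298908
Keeping only the sprinkler running-present terms gives 0.106202, so
  P(sprinkler running | wet lawn) = 0.106202 / 0.298908 ≈ 0.3553

Pr(sprinkler running | wet lawn) ≈ 0.3553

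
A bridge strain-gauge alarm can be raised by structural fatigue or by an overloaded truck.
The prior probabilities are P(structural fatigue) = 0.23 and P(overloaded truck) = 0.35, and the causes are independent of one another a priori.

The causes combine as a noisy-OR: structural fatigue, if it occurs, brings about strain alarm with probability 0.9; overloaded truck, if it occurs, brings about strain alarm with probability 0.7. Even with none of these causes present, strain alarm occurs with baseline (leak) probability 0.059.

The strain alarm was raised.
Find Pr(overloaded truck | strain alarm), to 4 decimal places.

Under noisy-OR, P(strain alarm | causes) = 1 − (1−0.059)·∏(1−qᵢ) over the active causes.
Enumerate the 4 (structural fatigue, overloaded truck) configurations and weight by the priors:
  P(strain alarm) = 0.059×0.77×0.65 + 0.7177×0.77×0.35 + 0.9059×0.23×0.65 + 0.97177×0.23×0.35
        = 0.029530 + 0.193420 + 0.135432 + 0.078227 = 0.436609
The terms with overloaded truck present sum to 0.271647, so
  P(overloaded truck | strain alarm) = 0.271647 / 0.436609 ≈ 0.6222

Pr(overloaded truck | strain alarm) ≈ 0.6222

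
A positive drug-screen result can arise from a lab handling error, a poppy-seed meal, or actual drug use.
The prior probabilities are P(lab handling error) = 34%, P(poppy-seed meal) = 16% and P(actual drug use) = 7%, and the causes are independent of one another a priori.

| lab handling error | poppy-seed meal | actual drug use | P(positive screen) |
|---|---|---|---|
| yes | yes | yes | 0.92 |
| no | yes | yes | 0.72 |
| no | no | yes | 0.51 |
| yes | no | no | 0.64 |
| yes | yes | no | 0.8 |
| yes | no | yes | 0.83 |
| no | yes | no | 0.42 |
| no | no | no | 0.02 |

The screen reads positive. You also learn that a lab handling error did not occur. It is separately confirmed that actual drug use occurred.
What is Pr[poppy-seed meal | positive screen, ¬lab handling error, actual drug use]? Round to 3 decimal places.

P(positive screen | ¬lab handling error, actual drug use) = 0.51×0.84 + 0.72×0.16 = 0.428400 + 0.115200 = 0.543600
Restricting to configurations with poppy-seed meal present: 0.72×0.16 = 0.115200.
Hence the posterior is 0.115200/0.543600 ≈ 0.212.

Pr[poppy-seed meal | positive screen, ¬lab handling error, actual drug use] ≈ 0.212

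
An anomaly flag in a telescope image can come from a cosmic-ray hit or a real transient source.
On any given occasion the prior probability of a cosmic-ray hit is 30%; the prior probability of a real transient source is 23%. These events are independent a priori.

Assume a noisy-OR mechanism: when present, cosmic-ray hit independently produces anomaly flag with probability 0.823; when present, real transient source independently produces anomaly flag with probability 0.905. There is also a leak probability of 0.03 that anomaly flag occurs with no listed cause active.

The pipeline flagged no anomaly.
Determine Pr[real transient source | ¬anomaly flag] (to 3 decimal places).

Under noisy-OR, P(anomaly flag | causes) = 1 − (1−0.03)·∏(1−qᵢ) over the active causes.
Weight on real transient source=true, given the evidence: 0.014836 + 0.001125 = 0.015961
Denominator P(¬anomaly flag): 0.97·0.7·0.77 + 0.09215·0.7·0.23 + 0.17169·0.3·0.77 + 0.016311·0.3·0.23 = 0.578451
Posterior = 0.015961 / 0.578451 ≈ 0.028

Pr[real transient source | ¬anomaly flag] ≈ 0.028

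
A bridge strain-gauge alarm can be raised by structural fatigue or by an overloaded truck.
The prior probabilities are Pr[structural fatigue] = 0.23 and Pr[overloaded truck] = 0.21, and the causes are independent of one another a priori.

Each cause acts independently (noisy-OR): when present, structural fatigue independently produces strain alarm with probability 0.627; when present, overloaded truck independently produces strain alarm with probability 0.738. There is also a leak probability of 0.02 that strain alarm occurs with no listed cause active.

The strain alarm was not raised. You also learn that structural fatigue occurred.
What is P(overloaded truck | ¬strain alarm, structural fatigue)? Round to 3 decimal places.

P(overloaded truck | ¬strain alarm, structural fatigue) ≈ 0.065

Under noisy-OR, P(strain alarm | causes) = 1 − (1−0.02)·∏(1−qᵢ) over the active causes.
By total probability over both values of overloaded truck:
  P(¬strain alarm | structural fatigue) = 0.36554×0.79 + 0.095771×0.21
        = 0.288777 + 0.020112 = 0.308889
Keeping only the overloaded truck-present terms gives 0.020112, so
  P(overloaded truck | ¬strain alarm, structural fatigue) = 0.020112 / 0.308889 ≈ 0.065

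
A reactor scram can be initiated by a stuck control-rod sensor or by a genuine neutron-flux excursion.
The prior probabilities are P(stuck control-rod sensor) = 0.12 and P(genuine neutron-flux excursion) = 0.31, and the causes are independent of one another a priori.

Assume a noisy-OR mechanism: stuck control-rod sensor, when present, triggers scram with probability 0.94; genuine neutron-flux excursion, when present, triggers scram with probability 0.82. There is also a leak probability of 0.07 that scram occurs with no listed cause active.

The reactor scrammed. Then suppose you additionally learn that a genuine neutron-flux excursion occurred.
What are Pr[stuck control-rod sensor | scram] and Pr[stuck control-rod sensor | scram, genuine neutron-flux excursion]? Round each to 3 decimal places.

Pr[stuck control-rod sensor | scram] ≈ 0.299; Pr[stuck control-rod sensor | scram, genuine neutron-flux excursion] ≈ 0.140

Under noisy-OR, P(scram | causes) = 1 − (1−0.07)·∏(1−qᵢ) over the active causes.
Sum P(scram|·) weighted by the priors over the 4 (stuck control-rod sensor, genuine neutron-flux excursion) configurations:
  P(scram) = 0.07×0.88×0.69 + 0.8326×0.88×0.31 + 0.9442×0.12×0.69 + 0.989956×0.12×0.31
        = 0.042504 + 0.227133 + 0.078180 + 0.036826 = 0.384643
Keeping only the stuck control-rod sensor-present terms gives 0.115006, so
  P(stuck control-rod sensor | scram) = 0.115006 / 0.384643 ≈ 0.299

Now condition on the additional information:
Weight on stuck control-rod sensor=true, given the evidence: 0.989956·0.12 = 0.118795
Denominator P(scram | genuine neutron-flux excursion): 0.8326·0.88 + 0.989956·0.12 = 0.851483
Posterior = 0.118795 / 0.851483 ≈ 0.140
— genuine neutron-flux excursion explains away the evidence for stuck control-rod sensor.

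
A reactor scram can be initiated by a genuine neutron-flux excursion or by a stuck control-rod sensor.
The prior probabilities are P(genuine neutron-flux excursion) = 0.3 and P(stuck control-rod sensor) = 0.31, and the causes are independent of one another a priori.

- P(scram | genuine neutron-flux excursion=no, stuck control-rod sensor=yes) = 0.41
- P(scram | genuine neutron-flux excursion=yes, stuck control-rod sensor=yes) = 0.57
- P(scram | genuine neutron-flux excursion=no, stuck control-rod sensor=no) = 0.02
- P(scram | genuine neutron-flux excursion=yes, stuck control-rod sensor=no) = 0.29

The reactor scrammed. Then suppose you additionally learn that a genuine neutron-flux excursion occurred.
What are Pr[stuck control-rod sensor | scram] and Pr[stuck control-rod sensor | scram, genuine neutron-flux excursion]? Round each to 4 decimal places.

For the numerator, keep only stuck control-rod sensor=true terms: 0.088970 + 0.053010 = 0.141980
Denominator P(scram): 0.02×0.7×0.69 + 0.41×0.7×0.31 + 0.29×0.3×0.69 + 0.57×0.3×0.31 = 0.211670
P(stuck control-rod sensor | scram) = 0.141980/0.211670 ≈ 0.6708

With the extra evidence:
P(scram | genuine neutron-flux excursion) = 0.29·0.69 + 0.57·0.31 = 0.200100 + 0.176700 = 0.376800
The stuck control-rod sensor-present share is 0.57·0.31 = 0.176700.
So P(stuck control-rod sensor | scram, genuine neutron-flux excursion) = 0.176700/0.376800 ≈ 0.4689.
This is intercausal reasoning (explaining away): once genuine neutron-flux excursion accounts for the scram, stuck control-rod sensor becomes less likely.

Pr[stuck control-rod sensor | scram] ≈ 0.6708; Pr[stuck control-rod sensor | scram, genuine neutron-flux excursion] ≈ 0.4689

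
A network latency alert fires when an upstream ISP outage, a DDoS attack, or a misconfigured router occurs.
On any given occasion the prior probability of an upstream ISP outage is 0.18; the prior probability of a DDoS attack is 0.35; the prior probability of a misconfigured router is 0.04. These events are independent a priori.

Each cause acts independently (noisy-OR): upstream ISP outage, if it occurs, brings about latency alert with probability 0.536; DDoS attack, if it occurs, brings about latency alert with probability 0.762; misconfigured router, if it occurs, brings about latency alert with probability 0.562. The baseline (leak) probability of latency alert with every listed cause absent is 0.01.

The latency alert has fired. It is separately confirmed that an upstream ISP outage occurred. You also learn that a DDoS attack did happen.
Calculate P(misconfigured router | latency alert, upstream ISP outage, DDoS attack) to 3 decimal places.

P(misconfigured router | latency alert, upstream ISP outage, DDoS attack) ≈ 0.043

Under noisy-OR, P(latency alert | causes) = 1 − (1−0.01)·∏(1−qᵢ) over the active causes.
Sum P(latency alert|·) weighted by the priors over both values of misconfigured router:
  P(latency alert | upstream ISP outage, DDoS attack) = 0.890672·0.96 + 0.952114·0.04
        = 0.855045 + 0.038085 = 0.893130
Configurations with misconfigured router contribute 0.038085, so
  P(misconfigured router | latency alert, upstream ISP outage, DDoS attack) = 0.038085 / 0.893130 ≈ 0.043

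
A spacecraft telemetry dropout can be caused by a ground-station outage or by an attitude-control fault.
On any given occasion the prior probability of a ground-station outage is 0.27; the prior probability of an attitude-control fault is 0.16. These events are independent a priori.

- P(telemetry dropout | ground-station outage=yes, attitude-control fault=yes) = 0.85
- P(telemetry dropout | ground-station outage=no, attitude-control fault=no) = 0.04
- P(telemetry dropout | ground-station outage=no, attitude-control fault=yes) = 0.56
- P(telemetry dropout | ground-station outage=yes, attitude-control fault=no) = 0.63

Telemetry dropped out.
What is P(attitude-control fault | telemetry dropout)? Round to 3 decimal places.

P(attitude-control fault | telemetry dropout) ≈ 0.379

Numerator (weight on configurations with attitude-control fault): 0.065408 + 0.036720 = 0.102128
Denominator P(telemetry dropout): 0.04·0.73·0.84 + 0.56·0.73·0.16 + 0.63·0.27·0.84 + 0.85·0.27·0.16 = 0.269540
Posterior = 0.102128 / 0.269540 ≈ 0.379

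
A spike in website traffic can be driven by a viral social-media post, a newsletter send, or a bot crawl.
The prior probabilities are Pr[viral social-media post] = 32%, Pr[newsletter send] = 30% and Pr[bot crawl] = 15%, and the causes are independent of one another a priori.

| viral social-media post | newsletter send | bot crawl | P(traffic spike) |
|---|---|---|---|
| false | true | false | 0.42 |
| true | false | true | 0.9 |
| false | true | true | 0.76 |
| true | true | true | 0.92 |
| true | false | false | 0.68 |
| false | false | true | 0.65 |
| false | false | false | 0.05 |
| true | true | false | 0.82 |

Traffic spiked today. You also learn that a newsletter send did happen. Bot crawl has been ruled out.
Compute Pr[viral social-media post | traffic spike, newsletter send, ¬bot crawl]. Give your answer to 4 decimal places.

Pr[viral social-media post | traffic spike, newsletter send, ¬bot crawl] ≈ 0.4788

By total probability over both values of viral social-media post:
  P(traffic spike | newsletter send, ¬bot crawl) = 0.42·0.68 + 0.82·0.32
        = 0.285600 + 0.262400 = 0.548000
Configurations with viral social-media post contribute 0.262400, so
  P(viral social-media post | traffic spike, newsletter send, ¬bot crawl) = 0.262400 / 0.548000 ≈ 0.4788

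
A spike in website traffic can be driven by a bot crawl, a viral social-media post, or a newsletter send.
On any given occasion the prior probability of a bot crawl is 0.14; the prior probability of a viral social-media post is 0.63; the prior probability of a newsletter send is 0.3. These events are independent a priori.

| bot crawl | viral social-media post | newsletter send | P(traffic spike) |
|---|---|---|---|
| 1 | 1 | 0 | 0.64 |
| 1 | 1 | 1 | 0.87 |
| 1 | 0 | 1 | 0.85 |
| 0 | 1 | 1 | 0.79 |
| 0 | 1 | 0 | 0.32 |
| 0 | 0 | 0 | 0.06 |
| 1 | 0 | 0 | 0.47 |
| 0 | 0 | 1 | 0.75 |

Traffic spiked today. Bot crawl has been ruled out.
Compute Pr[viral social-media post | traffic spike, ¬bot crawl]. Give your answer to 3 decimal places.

Sum P(traffic spike|·) weighted by the priors over the 4 (viral social-media post, newsletter send) configurations:
  P(traffic spike | ¬bot crawl) = 0.06×0.37×0.7 + 0.75×0.37×0.3 + 0.32×0.63×0.7 + 0.79×0.63×0.3
        = 0.015540 + 0.083250 + 0.141120 + 0.149310 = 0.389220
Keeping only the viral social-media post-present terms gives 0.290430, so
  P(viral social-media post | traffic spike, ¬bot crawl) = 0.290430 / 0.389220 ≈ 0.746

Pr[viral social-media post | traffic spike, ¬bot crawl] ≈ 0.746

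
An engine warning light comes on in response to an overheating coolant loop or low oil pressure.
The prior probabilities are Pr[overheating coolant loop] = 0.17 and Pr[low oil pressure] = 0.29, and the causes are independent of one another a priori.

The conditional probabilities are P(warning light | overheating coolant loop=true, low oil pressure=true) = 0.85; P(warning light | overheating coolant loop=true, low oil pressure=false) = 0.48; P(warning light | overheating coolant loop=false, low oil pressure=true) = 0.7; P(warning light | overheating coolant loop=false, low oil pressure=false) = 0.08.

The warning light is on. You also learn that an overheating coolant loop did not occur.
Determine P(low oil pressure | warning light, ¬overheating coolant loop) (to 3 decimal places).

P(warning light | ¬overheating coolant loop) = 0.08*0.71 + 0.7*0.29 = 0.056800 + 0.203000 = 0.259800
Of this, 0.203000 comes from 0.7*0.29 (the low oil pressure=true cases).
So P(low oil pressure | warning light, ¬overheating coolant loop) = 0.203000/0.259800 ≈ 0.781.

P(low oil pressure | warning light, ¬overheating coolant loop) ≈ 0.781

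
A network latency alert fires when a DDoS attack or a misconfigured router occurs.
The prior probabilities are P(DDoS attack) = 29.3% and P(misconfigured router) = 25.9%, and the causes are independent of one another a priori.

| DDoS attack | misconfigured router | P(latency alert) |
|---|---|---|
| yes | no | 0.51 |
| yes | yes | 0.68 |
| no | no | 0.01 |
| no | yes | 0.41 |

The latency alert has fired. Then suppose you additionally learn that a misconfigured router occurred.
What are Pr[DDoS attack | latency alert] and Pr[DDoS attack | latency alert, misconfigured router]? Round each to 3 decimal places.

Pr[DDoS attack | latency alert] ≈ 0.669; Pr[DDoS attack | latency alert, misconfigured router] ≈ 0.407

For the numerator, keep only DDoS attack=true terms: 0.110728 + 0.051603 = 0.162331
The normalizing constant is 0.01*0.707*0.741 + 0.41*0.707*0.259 + 0.51*0.293*0.741 + 0.68*0.293*0.259 = 0.242646
P(DDoS attack | latency alert) = 0.162331/0.242646 ≈ 0.669

With the extra evidence:
P(latency alert | misconfigured router) = 0.41*0.707 + 0.68*0.293 = 0.289870 + 0.199240 = 0.489110
The DDoS attack-present share is 0.68*0.293 = 0.199240.
P(DDoS attack | latency alert, misconfigured router) = 0.199240 / 0.489110 ≈ 0.407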